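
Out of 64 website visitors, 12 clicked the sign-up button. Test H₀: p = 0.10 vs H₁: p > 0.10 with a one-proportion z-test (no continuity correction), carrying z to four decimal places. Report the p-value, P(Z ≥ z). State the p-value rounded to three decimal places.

p-value = 0.010

The sample proportion is 12/64 = 0.18750.
SE₀ = √(0.10·0.90/64) = 0.037500.
z = (p̂ − p₀)/SE = (12/64 − 0.10)/0.037500 ≈ 2.3333.
From the standard normal, P(Z ≥ z) = 0.010.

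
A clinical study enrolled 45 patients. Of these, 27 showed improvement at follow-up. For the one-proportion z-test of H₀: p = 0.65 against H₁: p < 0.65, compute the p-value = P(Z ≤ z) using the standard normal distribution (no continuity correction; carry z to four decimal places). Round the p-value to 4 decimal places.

p-value = 0.2410

The sample proportion is 27/45 = 0.60000.
Null standard error: √(0.65·0.35/45) = √0.005055556 = 0.071102.
z = (p̂ − p₀)/SE = (27/45 − 0.65)/0.071102 ≈ -0.7032.
p-value = P(Z ≤ z) with z = -0.7032 → 0.2410.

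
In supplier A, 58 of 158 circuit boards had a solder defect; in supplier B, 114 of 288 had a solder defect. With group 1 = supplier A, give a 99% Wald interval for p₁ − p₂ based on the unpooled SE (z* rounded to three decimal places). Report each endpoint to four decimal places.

p̂₁ = 58/158 = 0.36709, p̂₂ = 114/288 = 0.39583; p̂₁ − p̂₂ = -0.02874.
Unpooled SE = √(p̂₁(1−p̂₁)/n₁ + p̂₂(1−p̂₂)/n₂) = √(0.001470472 + 0.000830380) = 0.047967.
For 99% confidence, z* = 2.576. Margin = 2.576·0.047967 = 0.12356.
Interval: -0.02874 ± 0.12356 → (-0.1523, 0.0948).

(-0.1523, 0.0948)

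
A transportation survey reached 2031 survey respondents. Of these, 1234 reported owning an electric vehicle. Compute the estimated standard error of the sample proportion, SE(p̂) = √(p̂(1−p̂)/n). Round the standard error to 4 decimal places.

SE = 0.0108

Sample proportion p̂ = 1234/2031 = 0.60758.
p̂(1−p̂) = 0.238427.
SE = √(0.238427/2031) = √0.000117394 = 0.0108.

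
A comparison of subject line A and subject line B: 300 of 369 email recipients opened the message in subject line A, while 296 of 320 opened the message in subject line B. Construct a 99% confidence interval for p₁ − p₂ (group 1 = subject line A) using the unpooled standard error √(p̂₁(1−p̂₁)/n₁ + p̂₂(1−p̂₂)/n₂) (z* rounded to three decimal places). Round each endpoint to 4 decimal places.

(-0.1766, -0.0474)

p̂₁ = 0.81301, p̂₂ = 0.92500, so the observed difference is -0.11199.
Unpooled SE = √(p̂₁(1−p̂₁)/n₁ + p̂₂(1−p̂₂)/n₂) = √(0.000411994 + 0.000216797) = 0.025076.
For 99% confidence, z* = 2.576. Margin of error = 0.06460.
So the interval runs from -0.1766 to -0.0474.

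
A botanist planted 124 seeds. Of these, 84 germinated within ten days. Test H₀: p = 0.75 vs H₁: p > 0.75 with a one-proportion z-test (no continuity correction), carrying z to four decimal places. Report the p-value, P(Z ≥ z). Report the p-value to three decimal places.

With x = 84 successes in n = 124, p̂ = 0.67742.
SE₀ = √(0.75·0.25/124) = 0.038886.
Test statistic (full precision, shown to 4 dp): z = (84/124 − 0.75)/SE₀ ≈ -1.8665.
From the standard normal, P(Z ≥ z) = 0.969.

p-value = 0.969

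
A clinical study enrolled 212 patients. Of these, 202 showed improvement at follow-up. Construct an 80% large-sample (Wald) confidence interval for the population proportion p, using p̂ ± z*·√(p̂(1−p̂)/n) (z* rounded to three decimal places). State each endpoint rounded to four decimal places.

(0.9342, 0.9715)

The sample proportion is 202/212 = 0.95283.
SE(p̂) = √(0.95283·0.04717/212) = 0.014560.
z* = 1.282 at the 80% level.
Margin = 1.282·0.014560 = 0.01867.
So the interval runs from 0.9342 to 0.9715.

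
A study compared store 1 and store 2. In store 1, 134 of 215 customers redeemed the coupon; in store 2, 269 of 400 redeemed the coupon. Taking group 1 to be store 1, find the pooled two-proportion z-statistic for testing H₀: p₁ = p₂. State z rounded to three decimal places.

Sample proportions: p̂₁ = 134/215 = 0.62326 and p̂₂ = 269/400 = 0.67250.
Pooling: p̂ = 403/615 = 0.65528.
Pooled SE = √[0.2258867·0.00715116] ≈ 0.040191.
z = (p̂₁ − p̂₂)/SE = (0.62326 − 0.67250)/0.040191 = -0.04924/0.040191 = -1.225.

z = -1.225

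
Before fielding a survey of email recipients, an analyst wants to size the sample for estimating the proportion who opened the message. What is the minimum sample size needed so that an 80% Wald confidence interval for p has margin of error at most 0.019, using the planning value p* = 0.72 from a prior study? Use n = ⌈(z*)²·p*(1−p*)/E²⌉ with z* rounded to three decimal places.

n = 918

For 80% confidence, z* = 1.282.
p*(1−p*) = 0.72·0.28 = 0.2016.
Required n before rounding: 1.643524 × 0.2016 / 0.019² = 917.824.
⌈917.824⌉ = 918.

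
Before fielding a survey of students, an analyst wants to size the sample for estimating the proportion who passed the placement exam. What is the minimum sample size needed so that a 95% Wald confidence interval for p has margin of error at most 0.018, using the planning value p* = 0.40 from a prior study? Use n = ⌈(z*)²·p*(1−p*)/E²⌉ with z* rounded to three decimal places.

z* = 1.960 at the 95% level.
p*(1−p*) = 0.40·0.60 = 0.2400.
Required n before rounding: 3.841600 × 0.2400 / 0.018² = 2845.630.
⌈2845.630⌉ = 2846.

n = 2846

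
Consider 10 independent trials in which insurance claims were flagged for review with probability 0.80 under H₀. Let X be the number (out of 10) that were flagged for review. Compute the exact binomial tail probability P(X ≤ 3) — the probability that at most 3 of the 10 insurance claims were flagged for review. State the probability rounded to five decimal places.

P = 0.00086

X is binomial with n = 10 and p = 0.80.
P(X ≤ 3) = C(10,0)·0.80^0·0.20^10 + C(10,1)·0.80^1·0.20^9 + C(10,2)·0.80^2·0.20^8 + C(10,3)·0.80^3·0.20^7.
= 0.000000 + 0.000004 + 0.000074 + 0.000786 = 0.00086.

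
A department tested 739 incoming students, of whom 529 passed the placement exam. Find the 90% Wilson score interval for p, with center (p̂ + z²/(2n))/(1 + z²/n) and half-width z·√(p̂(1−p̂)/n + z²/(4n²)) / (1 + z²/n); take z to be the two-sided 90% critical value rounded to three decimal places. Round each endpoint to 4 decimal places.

(0.6878, 0.7423)

Here p̂ = 529/739 = 0.71583 and z = 1.645 (z² = 2.706025).
1 + z²/n = 1.003662.
Center = (0.71583 + 0.001831)/1.003662 = 0.71504.
Radicand: p̂(1−p̂)/n + z²/(4n²) = 0.000275259 + 0.000001239 = 0.000276498.
Half-width = 1.645·√0.000276498/1.003662 = 0.02725.
CI: 0.71504 ± 0.02725 = (0.6878, 0.7423).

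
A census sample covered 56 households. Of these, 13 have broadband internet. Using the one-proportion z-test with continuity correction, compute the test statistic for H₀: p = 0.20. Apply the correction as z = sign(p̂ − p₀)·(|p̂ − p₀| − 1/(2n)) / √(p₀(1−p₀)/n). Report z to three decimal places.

Sample proportion p̂ = 13/56 = 0.23214. p̂ − p₀ = 0.032143.
1/(2n) = 0.008929.
Corrected numerator: |0.032143| − 0.008929 = 0.023214.
Null standard error: √(0.20·0.80/56) = √0.002857143 = 0.053452.
z = +0.023214/0.053452 = 0.434.

z = 0.434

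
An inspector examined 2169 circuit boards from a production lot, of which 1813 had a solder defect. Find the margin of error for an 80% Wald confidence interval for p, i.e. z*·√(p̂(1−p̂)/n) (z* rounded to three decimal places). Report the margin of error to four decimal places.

The sample proportion is 1813/2169 = 0.83587.
SE = √(p̂(1−p̂)/n) = √(0.137192/2169) = 0.007953.
The 80% critical value is z* = 1.282.
Margin of error = z*·SE = 1.282 × 0.007953 = 0.0102.

ME = 0.0102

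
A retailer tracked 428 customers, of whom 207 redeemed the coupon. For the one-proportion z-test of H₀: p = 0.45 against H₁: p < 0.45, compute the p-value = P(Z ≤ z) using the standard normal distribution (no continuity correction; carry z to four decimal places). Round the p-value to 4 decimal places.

With x = 207 successes in n = 428, p̂ = 0.48364.
Null standard error: √(0.45·0.55/428) = √0.000578271 = 0.024047.
z = (p̂ − p₀)/SE = (207/428 − 0.45)/0.024047 ≈ 1.3991.
p-value = P(Z ≤ z) with z = 1.3991 → 0.9191.

p-value = 0.9191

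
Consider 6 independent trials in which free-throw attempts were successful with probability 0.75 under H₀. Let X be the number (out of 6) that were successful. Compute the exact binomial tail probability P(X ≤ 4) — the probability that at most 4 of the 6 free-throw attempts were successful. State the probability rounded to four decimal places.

X ~ Binomial(n=6, p=0.75).
P(X ≤ 4) = Σ_{j=0}^{4} C(6,j)·0.75^j·0.25^{6−j}.
= 0.000244 + 0.004395 + 0.032959 + 0.131836 + 0.296631 = 0.4661.

P = 0.4661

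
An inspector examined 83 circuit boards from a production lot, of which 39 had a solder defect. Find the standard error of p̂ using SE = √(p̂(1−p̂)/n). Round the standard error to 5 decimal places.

SE = 0.05478

With x = 39 successes in n = 83, p̂ = 0.46988.
p̂(1−p̂) = 0.249093.
SE = √(0.249093/83) = √0.003001120 = 0.05478.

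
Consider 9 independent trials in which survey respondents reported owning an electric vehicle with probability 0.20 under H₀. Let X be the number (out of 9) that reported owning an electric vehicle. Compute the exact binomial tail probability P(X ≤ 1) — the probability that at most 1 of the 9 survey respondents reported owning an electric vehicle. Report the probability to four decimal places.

P = 0.4362

X ~ Binomial(n=9, p=0.20).
P(X ≤ 1) = C(9,0)·0.20^0·0.80^9 + C(9,1)·0.20^1·0.80^8.
= 0.134218 + 0.301990 = 0.4362.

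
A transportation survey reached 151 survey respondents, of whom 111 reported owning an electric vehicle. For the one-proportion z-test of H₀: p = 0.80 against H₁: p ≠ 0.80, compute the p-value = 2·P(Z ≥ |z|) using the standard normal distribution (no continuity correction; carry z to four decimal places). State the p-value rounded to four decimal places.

p-value = 0.0462

With x = 111 successes in n = 151, p̂ = 0.73510.
SE₀ = √(0.80·0.20/151) = 0.032552.
z = (p̂ − p₀)/SE = (111/151 − 0.80)/0.032552 ≈ -1.9938.
p-value = 2·P(Z ≥ |z|) with z = -1.9938 → 0.0462.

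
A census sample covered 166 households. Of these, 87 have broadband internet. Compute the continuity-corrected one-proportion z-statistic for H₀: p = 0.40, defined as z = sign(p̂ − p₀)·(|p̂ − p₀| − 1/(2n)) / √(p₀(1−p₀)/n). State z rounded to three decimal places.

z = 3.184

The sample proportion is 87/166 = 0.52410. p̂ − p₀ = 0.124096.
1/(2n) = 0.003012.
Corrected numerator: |0.124096| − 0.003012 = 0.121084.
Under H₀, SE = √(p₀(1−p₀)/n) = √(0.40·0.60/166) = √0.001445783 = 0.038023.
z = (+)0.121084/0.038023 = 3.184.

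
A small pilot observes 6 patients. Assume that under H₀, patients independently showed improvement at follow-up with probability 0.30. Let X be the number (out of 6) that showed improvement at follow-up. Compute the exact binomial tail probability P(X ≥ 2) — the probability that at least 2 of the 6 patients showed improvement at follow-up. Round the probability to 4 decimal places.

P = 0.5798

X ~ Binomial(n=6, p=0.30).
P(X ≥ 2) = Σ_{j=2}^{6} C(6,j)·0.30^j·0.70^{6−j}.
= 0.324135 + 0.185220 + 0.059535 + 0.010206 + 0.000729 = 0.5798.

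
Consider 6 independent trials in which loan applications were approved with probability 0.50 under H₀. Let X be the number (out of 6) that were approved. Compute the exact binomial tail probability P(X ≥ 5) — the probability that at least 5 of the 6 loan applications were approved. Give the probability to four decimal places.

P = 0.1094

X is binomial with n = 6 and p = 0.50.
P(X ≥ 5) = C(6,5)·0.50^5·0.50^1 + C(6,6)·0.50^6·0.50^0.
= 0.093750 + 0.015625 = 0.1094.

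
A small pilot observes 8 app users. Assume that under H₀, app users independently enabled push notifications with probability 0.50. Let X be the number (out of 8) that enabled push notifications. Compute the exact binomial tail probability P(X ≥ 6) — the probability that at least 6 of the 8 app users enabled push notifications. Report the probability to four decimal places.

P = 0.1445

X is binomial with n = 8 and p = 0.50.
P(X ≥ 6) = C(8,6)·0.50^6·0.50^2 + C(8,7)·0.50^7·0.50^1 + C(8,8)·0.50^8·0.50^0.
= 0.109375 + 0.031250 + 0.003906 = 0.1445.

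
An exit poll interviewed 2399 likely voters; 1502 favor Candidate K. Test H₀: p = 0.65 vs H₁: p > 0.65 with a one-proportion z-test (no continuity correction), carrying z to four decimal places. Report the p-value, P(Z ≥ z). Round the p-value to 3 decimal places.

p̂ = 1502/2399 = 0.62609.
SE₀ = √(0.65·0.35/2399) = 0.009738.
Test statistic (full precision, shown to 4 dp): z = (1502/2399 − 0.65)/SE₀ ≈ -2.4549.
From the standard normal, P(Z ≥ z) = 0.993.

p-value = 0.993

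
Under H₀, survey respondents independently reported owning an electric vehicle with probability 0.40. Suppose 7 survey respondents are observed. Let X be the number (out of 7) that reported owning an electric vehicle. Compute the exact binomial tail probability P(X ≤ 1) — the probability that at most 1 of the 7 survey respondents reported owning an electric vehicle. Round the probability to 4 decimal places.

P = 0.1586

X ~ Binomial(n=7, p=0.40).
P(X ≤ 1) = C(7,0)·0.40^0·0.60^7 + C(7,1)·0.40^1·0.60^6.
= 0.027994 + 0.130637 = 0.1586.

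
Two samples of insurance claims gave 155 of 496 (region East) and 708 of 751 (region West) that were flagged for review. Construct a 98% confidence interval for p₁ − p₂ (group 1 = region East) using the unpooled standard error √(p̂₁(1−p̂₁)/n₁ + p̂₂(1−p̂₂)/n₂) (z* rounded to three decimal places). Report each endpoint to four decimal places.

(-0.6825, -0.5780)

p̂₁ = 155/496 = 0.31250, p̂₂ = 708/751 = 0.94274; p̂₁ − p̂₂ = -0.63024.
SE = √(0.000433153 + 0.000071876) = √0.000505029 = 0.022473.
z* = 2.326 at the 98% level. Margin of error = 0.05227.
CI: -0.63024 ± 0.05227 = (-0.6825, -0.5780).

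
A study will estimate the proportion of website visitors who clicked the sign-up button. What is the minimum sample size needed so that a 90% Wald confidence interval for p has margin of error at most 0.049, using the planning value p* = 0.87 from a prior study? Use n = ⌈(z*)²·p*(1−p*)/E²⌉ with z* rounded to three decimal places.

z* = 1.645 at the 90% level.
p*(1−p*) = 0.1131.
(z*)²·p*(1−p*)/E² = 2.706025·0.1131/0.002401 = 127.468.
⌈127.468⌉ = 128.

n = 128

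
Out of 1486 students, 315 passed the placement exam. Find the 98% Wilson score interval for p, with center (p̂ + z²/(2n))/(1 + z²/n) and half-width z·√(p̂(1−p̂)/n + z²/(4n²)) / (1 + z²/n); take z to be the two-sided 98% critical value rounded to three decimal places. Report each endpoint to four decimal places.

(0.1884, 0.2377)

p̂ = 315/1486 = 0.21198; z = 2.326, so z² = 5.410276.
1 + z²/n = 1.003641.
Center = (0.21198 + 0.001820)/1.003641 = 0.21302.
Radicand: p̂(1−p̂)/n + z²/(4n²) = 0.000112412 + 0.000000613 = 0.000113025.
Half-width = 2.326·√0.000113025/1.003641 = 0.02464.
Interval: 0.21302 ± 0.02464 → (0.1884, 0.2377).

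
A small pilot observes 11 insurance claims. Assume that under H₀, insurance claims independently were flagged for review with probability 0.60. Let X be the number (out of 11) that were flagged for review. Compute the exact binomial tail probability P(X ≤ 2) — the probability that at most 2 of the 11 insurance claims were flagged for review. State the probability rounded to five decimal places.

X ~ Binomial(n=11, p=0.60).
P(X ≤ 2) = C(11,0)·0.60^0·0.40^11 + C(11,1)·0.60^1·0.40^10 + C(11,2)·0.60^2·0.40^9.
= 0.000042 + 0.000692 + 0.005190 = 0.00592.

P = 0.00592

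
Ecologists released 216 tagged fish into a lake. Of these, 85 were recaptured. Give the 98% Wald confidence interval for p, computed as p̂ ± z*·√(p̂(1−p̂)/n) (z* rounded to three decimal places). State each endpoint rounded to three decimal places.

(0.316, 0.471)

Sample proportion p̂ = 85/216 = 0.39352.
SE(p̂) = √(0.39352·0.60648/216) = 0.033240.
For 98% confidence, z* = 2.326.
Margin of error: 2.326 × 0.033240 = 0.07732.
Interval: 0.39352 ± 0.07732 → (0.316, 0.471).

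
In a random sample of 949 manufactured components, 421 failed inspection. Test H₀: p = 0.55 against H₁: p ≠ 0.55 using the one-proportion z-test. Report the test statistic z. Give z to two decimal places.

z = -6.59

With x = 421 successes in n = 949, p̂ = 0.44362.
Null standard error: √(0.55·0.45/949) = √0.000260801 = 0.016149.
z = (0.44362 − 0.55)/0.016149 = -0.10638/0.016149 = -6.59.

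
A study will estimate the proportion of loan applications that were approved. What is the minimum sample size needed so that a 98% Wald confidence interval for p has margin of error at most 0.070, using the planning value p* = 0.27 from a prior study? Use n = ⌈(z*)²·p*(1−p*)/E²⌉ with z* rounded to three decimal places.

n = 218

The 98% critical value is z* = 2.326.
p*(1−p*) = 0.1971.
Required n before rounding: 5.410276 × 0.1971 / 0.070² = 217.626.
Rounding up, n = 218.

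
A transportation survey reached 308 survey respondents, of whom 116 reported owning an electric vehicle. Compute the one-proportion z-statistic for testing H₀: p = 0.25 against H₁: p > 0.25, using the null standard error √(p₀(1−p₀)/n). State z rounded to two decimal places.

The sample proportion is 116/308 = 0.37662.
Null standard error: √(0.25·0.75/308) = √0.000608766 = 0.024673.
z = (p̂ − p₀)/SE = (0.37662 − 0.25)/0.024673 = 5.13.

z = 5.13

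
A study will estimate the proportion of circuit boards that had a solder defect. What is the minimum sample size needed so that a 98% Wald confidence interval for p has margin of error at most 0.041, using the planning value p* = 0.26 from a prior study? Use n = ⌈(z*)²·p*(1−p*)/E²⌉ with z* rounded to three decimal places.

n = 620

z* = 2.326 at the 98% level.
p*(1−p*) = 0.26·0.74 = 0.1924.
(z*)²·p*(1−p*)/E² = 5.410276·0.1924/0.001681 = 619.237.
Rounding up, n = 620.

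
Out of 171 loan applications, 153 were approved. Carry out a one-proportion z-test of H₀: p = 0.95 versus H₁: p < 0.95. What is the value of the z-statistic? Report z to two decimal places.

z = -3.32

Sample proportion p̂ = 153/171 = 0.89474.
SE₀ = √(0.95·0.05/171) = 0.016667.
z = (p̂ − p₀)/SE = (0.89474 − 0.95)/0.016667 = -3.32.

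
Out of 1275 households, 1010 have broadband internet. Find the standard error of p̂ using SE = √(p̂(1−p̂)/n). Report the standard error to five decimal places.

Sample proportion p̂ = 1010/1275 = 0.79216.
p̂(1−p̂) = 0.164643.
SE = √(0.164643/1275) = 0.01136.

SE = 0.01136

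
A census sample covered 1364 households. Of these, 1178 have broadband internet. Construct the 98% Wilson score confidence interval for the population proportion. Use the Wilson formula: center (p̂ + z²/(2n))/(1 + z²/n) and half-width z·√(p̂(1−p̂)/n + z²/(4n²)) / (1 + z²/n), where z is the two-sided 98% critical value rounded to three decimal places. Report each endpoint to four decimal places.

(0.8406, 0.8838)

Here p̂ = 1178/1364 = 0.86364 and z = 2.326 (z² = 5.410276).
1 + z²/n = 1.003966.
Adjusted center: (0.86364 + z²/(2n))/1.003966 = 0.86220.
Radicand: p̂(1−p̂)/n + z²/(4n²) = 0.000086341 + 0.000000727 = 0.000087068.
Half-width = 2.326·√0.000087068/1.003966 = 0.02162.
So the interval runs from 0.8406 to 0.8838.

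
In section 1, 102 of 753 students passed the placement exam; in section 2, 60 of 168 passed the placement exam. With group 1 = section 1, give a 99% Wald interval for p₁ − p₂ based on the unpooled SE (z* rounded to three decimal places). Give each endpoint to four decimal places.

p̂₁ = 102/753 = 0.13546, p̂₂ = 60/168 = 0.35714; p̂₁ − p̂₂ = -0.22168.
SE = √(0.000155524 + 0.001366618) = √0.001522142 = 0.039015.
The 99% critical value is z* = 2.576. Margin of error = 0.10050.
So the interval runs from -0.3222 to -0.1212.

(-0.3222, -0.1212)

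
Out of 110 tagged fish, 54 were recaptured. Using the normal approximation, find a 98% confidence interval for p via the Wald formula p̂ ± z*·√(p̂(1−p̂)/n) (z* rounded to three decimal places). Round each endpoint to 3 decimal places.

(0.380, 0.602)

With x = 54 successes in n = 110, p̂ = 0.49091.
Standard error of p̂: √(0.249917/110) = √0.002271976 = 0.047665.
For 98% confidence, z* = 2.326.
Margin = 2.326·0.047665 = 0.11087.
Interval: 0.49091 ± 0.11087 → (0.380, 0.602).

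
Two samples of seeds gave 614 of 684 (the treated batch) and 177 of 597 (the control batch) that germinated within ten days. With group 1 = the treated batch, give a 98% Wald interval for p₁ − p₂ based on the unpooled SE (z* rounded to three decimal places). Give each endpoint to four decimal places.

p̂₁ = 614/684 = 0.89766, p̂₂ = 177/597 = 0.29648; p̂₁ − p̂₂ = 0.60118.
Unpooled SE = √(p̂₁(1−p̂₁)/n₁ + p̂₂(1−p̂₂)/n₂) = √(0.000134307 + 0.000349381) = 0.021993.
The 98% critical value is z* = 2.326. Margin = 2.326·0.021993 = 0.05116.
CI: 0.60118 ± 0.05116 = (0.5500, 0.6523).

(0.5500, 0.6523)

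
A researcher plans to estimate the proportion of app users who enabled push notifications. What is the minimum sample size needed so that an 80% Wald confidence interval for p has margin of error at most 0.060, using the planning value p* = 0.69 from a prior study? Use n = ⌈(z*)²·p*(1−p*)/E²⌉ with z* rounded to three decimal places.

The 80% critical value is z* = 1.282.
p*(1−p*) = 0.2139.
(z*)²·p*(1−p*)/E² = 1.643524·0.2139/0.003600 = 97.653.
⌈97.653⌉ = 98.

n = 98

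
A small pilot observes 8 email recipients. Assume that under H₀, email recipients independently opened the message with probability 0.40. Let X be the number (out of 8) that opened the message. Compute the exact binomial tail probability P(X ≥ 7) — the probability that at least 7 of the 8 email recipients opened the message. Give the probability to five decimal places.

P = 0.00852

X ~ Binomial(n=8, p=0.40).
P(X ≥ 7) = C(8,7)·0.40^7·0.60^1 + C(8,8)·0.40^8·0.60^0.
= 0.007864 + 0.000655 = 0.00852.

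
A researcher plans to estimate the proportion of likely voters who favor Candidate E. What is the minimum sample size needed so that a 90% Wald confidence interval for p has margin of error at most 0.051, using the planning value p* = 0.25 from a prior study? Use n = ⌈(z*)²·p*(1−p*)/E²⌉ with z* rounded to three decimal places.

n = 196

z* = 1.645 at the 90% level.
p*(1−p*) = 0.25·0.75 = 0.1875.
(z*)²·p*(1−p*)/E² = 2.706025·0.1875/0.002601 = 195.071.
Rounding up, n = 196.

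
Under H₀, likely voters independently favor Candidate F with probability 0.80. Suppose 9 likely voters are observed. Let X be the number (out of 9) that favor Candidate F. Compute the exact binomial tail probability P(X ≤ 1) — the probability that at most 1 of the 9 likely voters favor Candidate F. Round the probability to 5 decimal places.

X is binomial with n = 9 and p = 0.80.
P(X ≤ 1) = C(9,0)·0.80^0·0.20^9 + C(9,1)·0.80^1·0.20^8.
= 0.000001 + 0.000018 = 0.00002.

P = 0.00002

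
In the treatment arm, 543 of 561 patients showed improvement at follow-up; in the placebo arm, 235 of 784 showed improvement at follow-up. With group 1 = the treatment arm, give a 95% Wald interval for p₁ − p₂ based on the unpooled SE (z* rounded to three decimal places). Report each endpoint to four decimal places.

p̂₁ = 0.96791, p̂₂ = 0.29974, so the observed difference is 0.66817.
Unpooled SE = √(p̂₁(1−p̂₁)/n₁ + p̂₂(1−p̂₂)/n₂) = √(0.000055358 + 0.000267727) = 0.017975.
The 95% critical value is z* = 1.960. Margin = 1.960·0.017975 = 0.03523.
So the interval runs from 0.6329 to 0.7034.

(0.6329, 0.7034)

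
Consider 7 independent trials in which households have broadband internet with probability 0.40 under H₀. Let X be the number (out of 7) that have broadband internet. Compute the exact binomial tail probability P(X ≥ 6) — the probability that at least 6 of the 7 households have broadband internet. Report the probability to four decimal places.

P = 0.0188

X is binomial with n = 7 and p = 0.40.
P(X ≥ 6) = C(7,6)·0.40^6·0.60^1 + C(7,7)·0.40^7·0.60^0.
= 0.017203 + 0.001638 = 0.0188.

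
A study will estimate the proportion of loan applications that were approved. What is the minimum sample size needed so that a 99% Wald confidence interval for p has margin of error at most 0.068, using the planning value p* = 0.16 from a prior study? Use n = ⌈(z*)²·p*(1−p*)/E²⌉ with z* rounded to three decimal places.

n = 193

The 99% critical value is z* = 2.576.
p*(1−p*) = 0.1344.
(z*)²·p*(1−p*)/E² = 6.635776·0.1344/0.004624 = 192.874.
⌈192.874⌉ = 193.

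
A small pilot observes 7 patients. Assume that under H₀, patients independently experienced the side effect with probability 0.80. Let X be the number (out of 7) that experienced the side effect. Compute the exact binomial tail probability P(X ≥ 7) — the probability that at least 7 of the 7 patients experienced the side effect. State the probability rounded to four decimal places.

X ~ Binomial(n=7, p=0.80).
P(X ≥ 7) = C(7,7)·0.80^7·0.20^0.
= 0.209715 = 0.2097.

P = 0.2097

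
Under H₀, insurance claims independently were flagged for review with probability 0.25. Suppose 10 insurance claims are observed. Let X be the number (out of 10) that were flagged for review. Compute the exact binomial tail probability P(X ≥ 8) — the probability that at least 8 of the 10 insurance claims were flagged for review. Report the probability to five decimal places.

P = 0.00042

X ~ Binomial(n=10, p=0.25).
P(X ≥ 8) = C(10,8)·0.25^8·0.75^2 + C(10,9)·0.25^9·0.75^1 + C(10,10)·0.25^10·0.75^0.
= 0.000386 + 0.000029 + 0.000001 = 0.00042.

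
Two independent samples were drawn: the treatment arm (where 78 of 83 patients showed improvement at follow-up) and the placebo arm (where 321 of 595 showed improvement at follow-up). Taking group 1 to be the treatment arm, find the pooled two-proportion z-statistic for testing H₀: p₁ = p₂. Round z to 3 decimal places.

Sample proportions: p̂₁ = 78/83 = 0.93976 and p̂₂ = 321/595 = 0.53950.
Pooling: p̂ = 399/678 = 0.58850.
SE = √[p̂(1−p̂)(1/n₁+1/n₂)] = √[0.58850·0.41150·(1/83+1/595)] ≈ 0.057660.
z = (p̂₁ − p̂₂)/SE = (0.93976 − 0.53950)/0.057660 = 0.40026/0.057660 = 6.942.

z = 6.942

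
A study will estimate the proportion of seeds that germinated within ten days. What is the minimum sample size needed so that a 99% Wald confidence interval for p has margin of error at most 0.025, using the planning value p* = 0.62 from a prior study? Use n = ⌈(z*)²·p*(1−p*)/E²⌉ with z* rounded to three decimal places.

z* = 2.576 at the 99% level.
p*(1−p*) = 0.2356.
Required n before rounding: 6.635776 × 0.2356 / 0.025² = 2501.422.
Rounding up, n = 2502.

n = 2502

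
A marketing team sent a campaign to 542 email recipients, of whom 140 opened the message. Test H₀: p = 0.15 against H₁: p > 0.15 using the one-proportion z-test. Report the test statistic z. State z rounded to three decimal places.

z = 7.061

Sample proportion p̂ = 140/542 = 0.25830.
SE₀ = √(0.15·0.85/542) = 0.015338.
z = (p̂ − p₀)/SE = (0.25830 − 0.15)/0.015338 = 7.061.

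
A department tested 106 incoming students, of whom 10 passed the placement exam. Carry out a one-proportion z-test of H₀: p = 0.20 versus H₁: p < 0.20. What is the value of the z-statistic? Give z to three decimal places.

z = -2.720

With x = 10 successes in n = 106, p̂ = 0.09434.
SE₀ = √(0.20·0.80/106) = 0.038851.
z = (p̂ − p₀)/SE = (0.09434 − 0.20)/0.038851 = -2.720.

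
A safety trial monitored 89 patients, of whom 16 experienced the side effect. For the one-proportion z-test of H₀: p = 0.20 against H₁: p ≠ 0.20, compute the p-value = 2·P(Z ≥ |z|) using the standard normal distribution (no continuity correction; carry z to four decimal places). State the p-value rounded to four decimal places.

p-value = 0.6334

Sample proportion p̂ = 16/89 = 0.17978.
Under H₀, SE = √(p₀(1−p₀)/n) = √(0.20·0.80/89) = √0.001797753 = 0.042400.
Test statistic (full precision, shown to 4 dp): z = (16/89 − 0.20)/SE₀ ≈ -0.4770.
p-value = 2·P(Z ≥ |z|) with z = -0.4770 → 0.6334.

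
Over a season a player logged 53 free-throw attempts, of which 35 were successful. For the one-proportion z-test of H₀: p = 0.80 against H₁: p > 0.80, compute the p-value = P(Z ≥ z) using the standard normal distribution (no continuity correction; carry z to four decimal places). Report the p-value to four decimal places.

Sample proportion p̂ = 35/53 = 0.66038.
Under H₀, SE = √(p₀(1−p₀)/n) = √(0.80·0.20/53) = √0.003018868 = 0.054944.
z = (p̂ − p₀)/SE = (35/53 − 0.80)/0.054944 ≈ -2.5412.
p-value = P(Z ≥ z) with z = -2.5412 → 0.9945.

p-value = 0.9945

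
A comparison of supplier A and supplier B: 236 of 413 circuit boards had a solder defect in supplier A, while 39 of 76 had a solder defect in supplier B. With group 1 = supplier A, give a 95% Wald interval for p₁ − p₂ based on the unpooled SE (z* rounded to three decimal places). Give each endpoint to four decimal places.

p̂₁ = 236/413 = 0.57143, p̂₂ = 39/76 = 0.51316; p̂₁ − p̂₂ = 0.05827.
Unpooled SE = √(p̂₁(1−p̂₁)/n₁ + p̂₂(1−p̂₂)/n₂) = √(0.000592973 + 0.003287196) = 0.062291.
z* = 1.960 at the 95% level. Margin = 1.960·0.062291 = 0.12209.
So the interval runs from -0.0638 to 0.1804.

(-0.0638, 0.1804)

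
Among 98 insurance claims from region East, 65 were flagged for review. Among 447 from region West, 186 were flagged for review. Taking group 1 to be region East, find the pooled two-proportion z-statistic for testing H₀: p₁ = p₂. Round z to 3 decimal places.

z = 4.446

p̂₁ = 65/98 = 0.66327, p̂₂ = 186/447 = 0.41611.
Pooled p̂ = (65+186)/(98+447) = 251/545 = 0.46055.
SE = √[p̂(1−p̂)(1/n₁+1/n₂)] = √[0.46055·0.53945·(1/98+1/447)] ≈ 0.055596.
z = 0.24716/0.055596 = 4.446.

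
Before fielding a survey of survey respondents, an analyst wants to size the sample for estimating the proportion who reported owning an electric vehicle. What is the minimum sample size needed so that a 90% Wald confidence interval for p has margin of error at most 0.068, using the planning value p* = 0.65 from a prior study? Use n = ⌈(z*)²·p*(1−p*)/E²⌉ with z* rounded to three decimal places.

For 90% confidence, z* = 1.645.
p*(1−p*) = 0.65·0.35 = 0.2275.
Required n before rounding: 2.706025 × 0.2275 / 0.068² = 133.136.
Rounding up, n = 134.

n = 134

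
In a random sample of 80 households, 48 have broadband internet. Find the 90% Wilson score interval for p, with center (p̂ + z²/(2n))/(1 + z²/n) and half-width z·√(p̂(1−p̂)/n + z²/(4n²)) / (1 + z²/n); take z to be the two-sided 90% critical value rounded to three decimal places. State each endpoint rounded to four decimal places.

p̂ = 48/80 = 0.60000; z = 1.645, so z² = 2.706025.
1 + z²/n = 1.033825.
Adjusted center: (0.60000 + z²/(2n))/1.033825 = 0.59673.
Radicand: p̂(1−p̂)/n + z²/(4n²) = 0.003000000 + 0.000105704 = 0.003105704.
Half-width = 1.645·√0.003105704/1.033825 = 0.08867.
So the interval runs from 0.5081 to 0.6854.

(0.5081, 0.6854)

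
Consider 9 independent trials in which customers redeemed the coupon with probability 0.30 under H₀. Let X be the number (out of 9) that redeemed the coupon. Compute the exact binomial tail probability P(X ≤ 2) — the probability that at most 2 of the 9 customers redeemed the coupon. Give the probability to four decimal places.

P = 0.4628

X ~ Binomial(n=9, p=0.30).
P(X ≤ 2) = C(9,0)·0.30^0·0.70^9 + C(9,1)·0.30^1·0.70^8 + C(9,2)·0.30^2·0.70^7.
= 0.040354 + 0.155650 + 0.266828 = 0.4628.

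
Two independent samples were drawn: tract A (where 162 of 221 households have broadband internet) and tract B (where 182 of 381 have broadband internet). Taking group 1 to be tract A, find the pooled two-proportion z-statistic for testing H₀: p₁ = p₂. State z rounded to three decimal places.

Sample proportions: p̂₁ = 162/221 = 0.73303 and p̂₂ = 182/381 = 0.47769.
Pooling: p̂ = 344/602 = 0.57143.
SE = √[p̂(1−p̂)(1/n₁+1/n₂)] = √[0.57143·0.42857·(1/221+1/381)] ≈ 0.041844.
z = (p̂₁ − p̂₂)/SE = (0.73303 − 0.47769)/0.041844 = 0.25534/0.041844 = 6.102.

z = 6.102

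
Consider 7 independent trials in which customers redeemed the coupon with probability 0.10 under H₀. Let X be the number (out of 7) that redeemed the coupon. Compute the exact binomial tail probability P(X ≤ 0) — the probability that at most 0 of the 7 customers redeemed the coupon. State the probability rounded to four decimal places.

X ~ Binomial(n=7, p=0.10).
P(X ≤ 0) = C(7,0)·0.10^0·0.90^7.
= 0.478297 = 0.4783.

P = 0.4783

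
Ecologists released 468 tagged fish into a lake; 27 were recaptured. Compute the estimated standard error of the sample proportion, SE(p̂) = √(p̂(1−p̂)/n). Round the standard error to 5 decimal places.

SE = 0.01078

With x = 27 successes in n = 468, p̂ = 0.05769.
p̂(1−p̂) = 0.05769·0.94231 = 0.054362.
SE = √(0.054362/468) = 0.01078.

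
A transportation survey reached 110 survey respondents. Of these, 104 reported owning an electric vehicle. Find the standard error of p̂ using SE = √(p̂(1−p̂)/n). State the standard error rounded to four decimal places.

SE = 0.0217

Sample proportion p̂ = 104/110 = 0.94545.
p̂(1−p̂) = 0.051574.
SE = √(0.051574/110) = 0.0217.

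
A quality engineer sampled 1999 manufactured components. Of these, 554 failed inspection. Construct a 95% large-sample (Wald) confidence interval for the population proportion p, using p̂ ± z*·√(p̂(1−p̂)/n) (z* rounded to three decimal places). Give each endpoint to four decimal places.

With x = 554 successes in n = 1999, p̂ = 0.27714.
Standard error of p̂: √(0.200333/1999) = √0.000100216 = 0.010011.
z* = 1.960 at the 95% level.
Margin of error: 1.960 × 0.010011 = 0.01962.
CI: 0.27714 ± 0.01962 = (0.2575, 0.2968).

(0.2575, 0.2968)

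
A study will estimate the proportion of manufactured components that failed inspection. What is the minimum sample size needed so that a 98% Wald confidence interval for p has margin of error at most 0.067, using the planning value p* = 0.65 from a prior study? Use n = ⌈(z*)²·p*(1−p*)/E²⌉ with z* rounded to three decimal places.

For 98% confidence, z* = 2.326.
p*(1−p*) = 0.65·0.35 = 0.2275.
(z*)²·p*(1−p*)/E² = 5.410276·0.2275/0.004489 = 274.190.
Rounding up, n = 275.

n = 275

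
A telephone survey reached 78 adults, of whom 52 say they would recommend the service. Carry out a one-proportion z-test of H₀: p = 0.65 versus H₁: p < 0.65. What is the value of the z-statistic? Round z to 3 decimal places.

With x = 52 successes in n = 78, p̂ = 0.66667.
Under H₀, SE = √(p₀(1−p₀)/n) = √(0.65·0.35/78) = √0.002916667 = 0.054006.
Test statistic: z = 0.01667/0.054006 = 0.309.

z = 0.309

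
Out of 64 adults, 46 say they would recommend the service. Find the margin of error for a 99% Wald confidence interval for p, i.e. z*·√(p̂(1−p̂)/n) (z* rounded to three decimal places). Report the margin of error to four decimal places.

With x = 46 successes in n = 64, p̂ = 0.71875.
SE = √(p̂(1−p̂)/n) = √(0.202148/64) = 0.056201.
The 99% critical value is z* = 2.576.
Margin of error = z*·SE = 2.576 × 0.056201 = 0.1448.

ME = 0.1448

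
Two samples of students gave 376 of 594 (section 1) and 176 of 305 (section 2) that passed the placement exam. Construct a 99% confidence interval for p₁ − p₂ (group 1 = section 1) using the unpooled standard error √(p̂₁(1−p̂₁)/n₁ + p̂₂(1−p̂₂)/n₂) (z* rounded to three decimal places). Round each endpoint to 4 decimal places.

(-0.0330, 0.1449)

p̂₁ = 376/594 = 0.63300, p̂₂ = 176/305 = 0.57705; p̂₁ − p̂₂ = 0.05595.
SE = √(0.000391097 + 0.000800208) = √0.001191305 = 0.034515.
For 99% confidence, z* = 2.576. Margin = 2.576·0.034515 = 0.08891.
Interval: 0.05595 ± 0.08891 → (-0.0330, 0.1449).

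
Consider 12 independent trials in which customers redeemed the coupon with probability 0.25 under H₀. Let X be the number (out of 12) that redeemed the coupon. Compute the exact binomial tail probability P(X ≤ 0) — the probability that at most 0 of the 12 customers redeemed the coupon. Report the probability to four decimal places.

P = 0.0317

X is binomial with n = 12 and p = 0.25.
P(X ≤ 0) = C(12,0)·0.25^0·0.75^12.
= 0.031676 = 0.0317.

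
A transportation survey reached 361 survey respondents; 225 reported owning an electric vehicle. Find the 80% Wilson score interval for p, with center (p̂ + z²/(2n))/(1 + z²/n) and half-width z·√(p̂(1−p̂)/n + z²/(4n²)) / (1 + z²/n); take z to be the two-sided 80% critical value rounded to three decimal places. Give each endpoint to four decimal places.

(0.5901, 0.6553)

Here p̂ = 225/361 = 0.62327 and z = 1.282 (z² = 1.643524).
Denominator 1 + z²/n = 1 + 1.643524/361 = 1.004553.
Center = (0.62327 + 0.002276)/1.004553 = 0.62271.
Radicand: p̂(1−p̂)/n + z²/(4n²) = 0.000650429 + 0.000003153 = 0.000653582.
Half-width = z·√(radicand)/denom = 1.282·0.025565/1.004553 = 0.03263.
So the interval runs from 0.5901 to 0.6553.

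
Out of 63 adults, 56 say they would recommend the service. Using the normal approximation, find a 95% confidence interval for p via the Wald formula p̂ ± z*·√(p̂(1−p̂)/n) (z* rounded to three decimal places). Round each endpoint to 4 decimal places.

p̂ = 56/63 = 0.88889.
Standard error of p̂: √(0.098765/63) = √0.001567705 = 0.039594.
For 95% confidence, z* = 1.960.
Margin = 1.960·0.039594 = 0.07760.
Interval: 0.88889 ± 0.07760 → (0.8113, 0.9665).

(0.8113, 0.9665)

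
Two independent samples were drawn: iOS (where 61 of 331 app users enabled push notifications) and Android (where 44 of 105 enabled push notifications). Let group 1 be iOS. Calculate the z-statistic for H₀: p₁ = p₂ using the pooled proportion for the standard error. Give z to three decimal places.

p̂₁ = 61/331 = 0.18429, p̂₂ = 44/105 = 0.41905.
Pooling: p̂ = 105/436 = 0.24083.
Pooled SE = √[0.1828287·0.01254496] ≈ 0.047891.
z = (p̂₁ − p̂₂)/SE = (0.18429 − 0.41905)/0.047891 = -0.23476/0.047891 = -4.902.

z = -4.902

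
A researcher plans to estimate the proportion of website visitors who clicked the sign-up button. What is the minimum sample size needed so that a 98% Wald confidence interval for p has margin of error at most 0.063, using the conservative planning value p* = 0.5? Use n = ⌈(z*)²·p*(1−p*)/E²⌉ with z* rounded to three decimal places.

n = 341

z* = 2.326 at the 98% level.
p*(1−p*) = 0.2500.
Required n before rounding: 5.410276 × 0.2500 / 0.063² = 340.783.
Rounding up, n = 341.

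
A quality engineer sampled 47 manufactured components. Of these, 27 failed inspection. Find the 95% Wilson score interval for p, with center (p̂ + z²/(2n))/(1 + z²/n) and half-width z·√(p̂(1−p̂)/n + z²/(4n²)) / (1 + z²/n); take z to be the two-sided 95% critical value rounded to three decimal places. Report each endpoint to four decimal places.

(0.4328, 0.7049)

Here p̂ = 27/47 = 0.57447 and z = 1.960 (z² = 3.841600).
Denominator 1 + z²/n = 1 + 3.841600/47 = 1.081736.
Center = (0.57447 + 0.040868)/1.081736 = 0.56884.
Radicand: p̂(1−p̂)/n + z²/(4n²) = 0.005201160 + 0.000434767 = 0.005635927.
Half-width = z·√(radicand)/denom = 1.960·0.075073/1.081736 = 0.13602.
Interval: 0.56884 ± 0.13602 → (0.4328, 0.7049).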